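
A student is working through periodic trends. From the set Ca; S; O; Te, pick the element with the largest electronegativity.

O

Atoms toward the upper right of the periodic table pull bonding electrons most strongly.
Here both period and group differ, so the two effects have to be weighed against each other.
Te > Ca: period and group pull opposite ways; the across-period shift dominates (2.10 vs 1.00).
S > Te: S sits above Te in group 16, so the down-group effect alone puts S higher.
O > S: O sits above S in group 16, so the down-group effect alone puts O higher.
Approximate values (Pauling): O 3.44, S 2.58, Ca 1.00, Te 2.10.
The largest electronegativity among these belongs to O.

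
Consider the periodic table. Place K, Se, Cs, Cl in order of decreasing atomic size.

Cs, K, Se, Cl

Cl is in period 3, group 17; K is in period 4, group 1; Se is in period 4, group 16; Cs is in period 6, group 1.
Moving right in a period, electrons are added to the same shell under a stronger nuclear pull, so atoms get smaller; moving down, a new shell is opened and atoms get larger.
Neither a single period nor a single group — weigh both effects.
Se > Cl: both effects reinforce here, so Se is clearly the larger of the two.
K > Se: K lies to the left of Se in period 4, so the across-period effect alone puts K larger.
Cs > K: they share group 1; the group trend gives Cs the larger value.
Tabulated atomic radius (pm): Cl 99, K 196, Se 116, Cs 232.
So from largest to smallest: Cs > K > Se > Cl.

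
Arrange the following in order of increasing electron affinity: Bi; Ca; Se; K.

Atoms with high Z_eff and room in the valence shell (especially the halogens) have the most exothermic electron affinities.
Neither a single period nor a single group — weigh both effects.
K > Ca: this pair runs against the simple trend — see the exception note.
Bi > K: period and group pull opposite ways; the across-period shift dominates (91 vs 48 kJ/mol).
Se > Bi: both effects reinforce here, so Se is clearly the higher of the two.
Note the exception: K has a higher electron affinity than Ca, contrary to the simple trend — adding an electron to Ca (ns²) has to open a new, higher-energy np subshell, which is unfavourable.
For reference (kJ/mol): K 48, Ca 2, Se 195, Bi 91.
So from lowest to highest: Ca < K < Bi < Se.

Ca < K < Bi < Se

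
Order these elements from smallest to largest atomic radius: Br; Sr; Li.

Br < Li < Sr

Li is in period 2, group 1; Br is in period 4, group 17; Sr is in period 5, group 2.
Across a period the added protons contract the valence shell; down a group each new principal shell makes the atom larger.
These span different periods and groups, so the two trends combine.
Li > Br: period and group pull opposite ways; the across-period shift dominates (133 vs 114 pm).
Sr > Li: the two effects oppose for this pair; the down-group effect wins (185 vs 133 pm).
For reference (pm): Li 133, Br 114, Sr 185.
So from smallest to largest: Br < Li < Sr.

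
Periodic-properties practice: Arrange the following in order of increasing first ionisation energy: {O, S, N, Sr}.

Sr, S, O, N

N is in period 2, group 15; O is in period 2, group 16; S is in period 3, group 16; Sr is in period 5, group 2.
Removing the outermost electron gets harder across a period and easier down a group.
Neither a single period nor a single group — weigh both effects.
S > Sr: both effects reinforce here, so S is clearly the higher of the two.
O > S: O sits above S in group 16, so the down-group effect alone puts O higher.
N > O: this pair runs against the simple trend — see the exception note.
Note the exception: N has a higher first ionization energy than O, contrary to the simple trend — pairing an electron in O's 2p⁴ costs repulsion energy, so O ionizes more easily than half-filled N (2p³).
For reference (kJ/mol): N 1402, O 1314, S 1000, Sr 550.
So from lowest to highest: Sr < S < O < N.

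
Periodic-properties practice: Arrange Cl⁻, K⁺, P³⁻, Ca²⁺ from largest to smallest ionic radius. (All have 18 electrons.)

P³⁻, Cl⁻, K⁺, Ca²⁺

All of these have 18 electrons, so size is governed by nuclear charge alone: the more protons, the stronger the pull on the same electron cloud, and the smaller the ion.
Nuclear charges: Ca²⁺ (Z=20), K⁺ (Z=19), Cl⁻ (Z=17), P³⁻ (Z=15).
Largest to smallest: P³⁻ > Cl⁻ > K⁺ > Ca²⁺.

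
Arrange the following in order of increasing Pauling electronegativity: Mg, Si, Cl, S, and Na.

Na, Mg, Si, S, Cl

Na is in period 3, group 1; Mg is in period 3, group 2; Si is in period 3, group 14; S is in period 3, group 16; Cl is in period 3, group 17.
Electronegativity increases across a period and decreases down a group, tracking effective nuclear charge and atomic size.
All lie in period 3, so electronegativity increases left to right.
So from lowest to highest: Na < Mg < Si < S < Cl.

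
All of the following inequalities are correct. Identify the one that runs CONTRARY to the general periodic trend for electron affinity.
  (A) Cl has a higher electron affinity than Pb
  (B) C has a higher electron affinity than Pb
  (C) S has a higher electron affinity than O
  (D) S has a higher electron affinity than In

The general trend: electron affinity increases across a period and decreases down a group.
(A) Cl (period 3, group 17) vs Pb (period 6, group 14): the stated order agrees with the simple trend.
(B) C (period 2, group 14) vs Pb (period 6, group 14): the stated order agrees with the simple trend.
(C) S (period 3, group 16) vs O (period 2, group 16): the stated order contradicts the simple trend.
(D) S (period 3, group 16) vs In (period 5, group 13): the stated order agrees with the simple trend.
The exception is (C): the compact 2p subshell of O repels the added electron more than S's larger 3p does.

(C)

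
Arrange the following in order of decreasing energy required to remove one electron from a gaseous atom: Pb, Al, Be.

Be, Pb, Al

First ionization energy rises across a period (greater Z_eff holds electrons more tightly) and falls down a group (valence electrons are farther from the nucleus).
These span different periods and groups, so the two trends combine.
Pb > Al: the two effects oppose for this pair; the across-period effect wins (716 vs 578 kJ/mol).
Be > Pb: period and group pull opposite ways; the down-group shift dominates (900 vs 716 kJ/mol).
Tabulated first ionization energy (kJ/mol): Be 900, Al 578, Pb 716.
So from highest to lowest: Be > Pb > Al.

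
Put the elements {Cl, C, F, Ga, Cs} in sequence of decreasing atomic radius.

Cs, Ga, Cl, C, F

C is in period 2, group 14; F is in period 2, group 17; Cl is in period 3, group 17; Ga is in period 4, group 13; Cs is in period 6, group 1.
Atomic radius shrinks across a period as nuclear charge pulls the same shell inward, and grows down a group as new shells are added.
Neither a single period nor a single group — weigh both effects.
C > F: both are in period 2; the period trend gives C the larger value.
Cl > C: period and group pull opposite ways; the down-group shift dominates (99 vs 75 pm).
Ga > Cl: relative to Cl, both the across-period and down-group shifts push Ga's atomic radius up.
Cs > Ga: both effects reinforce here, so Cs is clearly the larger of the two.
For reference (pm): C 75, F 64, Cl 99, Ga 124, Cs 232.
So from largest to smallest: Cs > Ga > Cl > C > F.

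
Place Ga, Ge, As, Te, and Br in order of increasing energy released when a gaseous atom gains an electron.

Ga is in period 4, group 13; Ge is in period 4, group 14; As is in period 4, group 15; Br is in period 4, group 17; Te is in period 5, group 16.
Adding an electron releases more energy for atoms nearer the top right (short of the noble gases).
Here both period and group differ, so the two effects have to be weighed against each other.
As > Ga: both are in period 4; the period trend gives As the larger value.
Ge > As: this pair runs against the simple trend — see the exception note.
Te > Ge: the two effects oppose for this pair; the across-period effect wins (190 vs 119 kJ/mol).
Br > Te: relative to Te, both the across-period and down-group shifts push Br's electron affinity up.
Note the exception: Ge has a higher electron affinity than As, contrary to the simple trend — adding an electron to As's half-filled 4p³ is unfavourable, so Ge (4p²) has the more exothermic EA.
Tabulated electron affinity (kJ/mol): Ga 29, Ge 119, As 78, Br 325, Te 190.
So from lowest to highest: Ga < As < Ge < Te < Br.

Ga < As < Ge < Te < Br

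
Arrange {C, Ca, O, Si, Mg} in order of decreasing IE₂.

After 1 electron has been removed, what remains? C⁺ still has 3 valence electrons; Ca⁺ still has 1 valence electron; O⁺ still has 5 valence electrons; Si⁺ still has 3 valence electrons; Mg⁺ still has 1 valence electron.
All are still removing valence electrons, so compare the +1 ions as you would atoms: IE_2 generally rises across a period (higher Z_eff) and falls down a group (larger shell), subject to the usual subshell exceptions.
Valence configurations: C⁺ [He]2s²2p¹, Ca⁺ [Ar]4s¹, O⁺ [He]2s²2p³, Si⁺ [Ne]3s²3p¹, Mg⁺ [Ne]3s¹.
The numbers (kJ/mol): C 2353, Ca 1145, O 3388, Si 1577, Mg 1451.
Putting it together, IE_2: Ca < Mg < Si < C < O.

O > C > Si > Mg > Ca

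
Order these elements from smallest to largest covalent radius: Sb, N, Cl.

N is in period 2, group 15; Cl is in period 3, group 17; Sb is in period 5, group 15.
Moving right in a period, electrons are added to the same shell under a stronger nuclear pull, so atoms get smaller; moving down, a new shell is opened and atoms get larger.
These span different periods and groups, so the two trends combine.
Cl > N: the two effects oppose for this pair; the down-group effect wins (99 vs 71 pm).
Sb > Cl: both effects reinforce here, so Sb is clearly the larger of the two.
Tabulated atomic radius (pm): N 71, Cl 99, Sb 140.
So from smallest to largest: N < Cl < Sb.

N < Cl < Sb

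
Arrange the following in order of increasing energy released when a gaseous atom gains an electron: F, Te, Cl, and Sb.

F is in period 2, group 17; Cl is in period 3, group 17; Sb is in period 5, group 15; Te is in period 5, group 16.
EA tends to increase across a period and decrease down a group, though the pattern is less regular than for IE or radius.
Neither a single period nor a single group — weigh both effects.
Te > Sb: both are in period 5; the period trend gives Te the larger value.
F > Te: relative to Te, both the across-period and down-group shifts push F's electron affinity up.
Cl > F: this pair runs against the simple trend — see the exception note.
Note the exception: Cl has a higher electron affinity than F, contrary to the simple trend — F's small 2p subshell makes the incoming electron feel strong e⁻–e⁻ repulsion, so Cl actually releases more energy on gaining an electron.
For reference (kJ/mol): F 328, Cl 349, Sb 103, Te 190.
So from lowest to highest: Sb < Te < F < Cl.

Sb, Te, F, Cl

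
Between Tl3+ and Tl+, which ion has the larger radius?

Both ions have Z = 81 protons, but Tl3+ has lost more electrons, so its remaining electrons feel a larger effective nuclear charge per electron and are pulled in more tightly.
Higher positive charge → smaller ion, so Tl+ > Tl3+.

Tl+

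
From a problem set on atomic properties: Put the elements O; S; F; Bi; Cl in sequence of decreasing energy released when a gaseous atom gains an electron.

Cl > F > S > O > Bi

O is in period 2, group 16; F is in period 2, group 17; S is in period 3, group 16; Cl is in period 3, group 17; Bi is in period 6, group 15.
Adding an electron releases more energy for atoms nearer the top right (short of the noble gases).
Here both period and group differ, so the two effects have to be weighed against each other.
O > Bi: both effects reinforce here, so O is clearly the higher of the two.
S > O: this pair runs against the simple trend — see the exception note.
F > S: both effects reinforce here, so F is clearly the higher of the two.
Cl > F: this pair runs against the simple trend — see the exception note.
Note the exception: S has a higher electron affinity than O, contrary to the simple trend — the compact 2p subshell of O repels the added electron more than S's larger 3p does.
Note the exception: Cl has a higher electron affinity than F, contrary to the simple trend — F's small 2p subshell makes the incoming electron feel strong e⁻–e⁻ repulsion, so Cl actually releases more energy on gaining an electron.
Tabulated electron affinity (kJ/mol): O 141, F 328, S 200, Cl 349, Bi 91.
So from highest to lowest: Cl > F > S > O > Bi.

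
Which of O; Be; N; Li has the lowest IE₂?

Be

After 1 electron has been removed, what remains? O⁺ still has 5 valence electrons; Be⁺ still has 1 valence electron; N⁺ still has 4 valence electrons; Li⁺ is the bare [He] core.
Pulling an electron out of a noble-gas core costs far more than removing a remaining valence electron, so Li sits at the high end of IE_2.
Valence configurations: O⁺ [He]2s²2p³, Be⁺ [He]2s¹, N⁺ [He]2s²2p².
The numbers (kJ/mol): O 3388, Be 1757, N 2856, Li 7298.
Hence IE_2: Be < N < O < Li.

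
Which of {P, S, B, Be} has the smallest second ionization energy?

Be

IE_2 is the cost of taking one more electron from the +1 cation: P⁺ still has 4 valence electrons; S⁺ still has 5 valence electrons; B⁺ still has 2 valence electrons; Be⁺ still has 1 valence electron.
All are still removing valence electrons, so compare the +1 ions as you would atoms: IE_2 generally rises across a period (higher Z_eff) and falls down a group (larger shell), subject to the usual subshell exceptions.
Valence configurations: P⁺ [Ne]3s²3p², S⁺ [Ne]3s²3p³, B⁺ [He]2s², Be⁺ [He]2s¹.
The numbers (kJ/mol): P 1907, S 2252, B 2427, Be 1757.
Putting it together, IE_2: Be < P < S < B.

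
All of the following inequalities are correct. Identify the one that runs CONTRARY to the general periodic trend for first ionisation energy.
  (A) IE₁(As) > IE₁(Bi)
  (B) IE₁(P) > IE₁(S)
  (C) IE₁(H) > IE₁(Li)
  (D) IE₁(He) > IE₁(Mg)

(B)

The general trend: first ionisation energy increases across a period and decreases down a group.
(A) As (period 4, group 15) vs Bi (period 6, group 15): the stated order agrees with the simple trend.
(B) P (period 3, group 15) vs S (period 3, group 16): the stated order contradicts the simple trend.
(C) H (period 1, group 1) vs Li (period 2, group 1): the stated order agrees with the simple trend.
(D) He (period 1, group 18) vs Mg (period 3, group 2): the stated order agrees with the simple trend.
The exception is (B): S (3p⁴) ionizes more easily than half-filled P (3p³) because the paired 3p electron in S is pushed out by e⁻–e⁻ repulsion.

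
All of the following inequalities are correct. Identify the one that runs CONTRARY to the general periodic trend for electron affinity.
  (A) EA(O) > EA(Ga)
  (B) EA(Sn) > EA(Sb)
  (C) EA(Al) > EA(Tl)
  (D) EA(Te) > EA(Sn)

(B)

The general trend: electron affinity increases across a period and decreases down a group.
(A) O (period 2, group 16) vs Ga (period 4, group 13): the stated order agrees with the simple trend.
(B) Sn (period 5, group 14) vs Sb (period 5, group 15): the stated order contradicts the simple trend.
(C) Al (period 3, group 13) vs Tl (period 6, group 13): the stated order agrees with the simple trend.
(D) Te (period 5, group 16) vs Sn (period 5, group 14): the stated order agrees with the simple trend.
The exception is (B): adding an electron to Sb's half-filled 5p³ is unfavourable, so Sn has the more exothermic EA.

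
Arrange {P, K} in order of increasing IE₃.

IE_3 is the cost of taking one more electron from the +2 cation: P²⁺ still has 3 valence electrons; K²⁺ is already 1 electron into the core.
Pulling an electron out of a noble-gas core costs far more than removing a remaining valence electron, so K sits at the high end of IE_3.
Tabulated IE_3 (kJ/mol): P 2914, K 4420.
Overall IE_3 order: P < K.

P < K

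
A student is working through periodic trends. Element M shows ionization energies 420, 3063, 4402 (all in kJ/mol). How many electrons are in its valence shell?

1

Look for the largest jump between consecutive ionization energies: IE2/IE1 ≈ 7.3, far larger than any earlier ratio.
That jump marks the point where a core electron is being removed. So the atom has 1 valence electron.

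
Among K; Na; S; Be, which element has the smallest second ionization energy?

Be

The second ionization energy removes an electron from the +1 ion. For each element: K⁺ is the bare [Ar] core; Na⁺ is the bare [Ne] core; S⁺ still has 5 valence electrons; Be⁺ still has 1 valence electron.
Breaking into a closed-shell core is much more expensive than removing a leftover valence electron — K and Na have the largest IE_2 here.
Valence configurations: S⁺ [Ne]3s²3p³, Be⁺ [He]2s¹.
Tabulated IE_2 (kJ/mol): K 3052, Na 4562, S 2252, Be 1757.
Overall IE_2 order: Be < S < K < Na.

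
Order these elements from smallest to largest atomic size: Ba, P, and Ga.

P < Ga < Ba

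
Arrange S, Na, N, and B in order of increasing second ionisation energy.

After 1 electron has been removed, what remains? S⁺ still has 5 valence electrons; Na⁺ is the bare [Ne] core; N⁺ still has 4 valence electrons; B⁺ still has 2 valence electrons.
Breaking into a closed-shell core is much more expensive than removing a leftover valence electron — Na has the largest IE_2 here.
Valence configurations: S⁺ [Ne]3s²3p³, N⁺ [He]2s²2p², B⁺ [He]2s².
Tabulated IE_2 (kJ/mol): S 2252, Na 4562, N 2856, B 2427.
Putting it together, IE_2: S < B < N < Na.

S < B < N < Na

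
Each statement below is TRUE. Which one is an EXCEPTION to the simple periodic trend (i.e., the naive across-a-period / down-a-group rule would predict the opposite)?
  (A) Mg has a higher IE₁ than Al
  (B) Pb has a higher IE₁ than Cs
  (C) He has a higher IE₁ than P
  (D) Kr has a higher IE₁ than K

(A)

The general trend: IE₁ increases across a period and decreases down a group.
(A) Mg (period 3, group 2) vs Al (period 3, group 13): the stated order contradicts the simple trend.
(B) Pb (period 6, group 14) vs Cs (period 6, group 1): the stated order agrees with the simple trend.
(C) He (period 1, group 18) vs P (period 3, group 15): the stated order agrees with the simple trend.
(D) Kr (period 4, group 18) vs K (period 4, group 1): the stated order agrees with the simple trend.
The exception is (A): Al's single 3p electron is easier to remove than one from Mg's filled 3s².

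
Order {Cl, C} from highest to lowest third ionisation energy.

After 2 electrons have been removed, what remains? Cl²⁺ still has 5 valence electrons; C²⁺ still has 2 valence electrons.
All are still removing valence electrons, so compare the +2 ions as you would atoms: IE_3 generally rises across a period (higher Z_eff) and falls down a group (larger shell), subject to the usual subshell exceptions.
Valence configurations: Cl²⁺ [Ne]3s²3p³, C²⁺ [He]2s².
Approximate IE_3 values (kJ/mol): Cl 3822, C 4620.
So the third ionization energies run Cl < C.

C > Cl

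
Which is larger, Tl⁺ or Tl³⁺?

Both ions have Z = 81 protons, but Tl³⁺ has lost more electrons, so its remaining electrons feel a larger effective nuclear charge per electron and are pulled in more tightly.
Higher positive charge → smaller ion, so Tl⁺ > Tl³⁺.

Tl⁺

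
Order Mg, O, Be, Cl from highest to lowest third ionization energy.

Be > Mg > O > Cl

The third ionization energy removes an electron from the +2 ion. For each element: Mg²⁺ is the bare [Ne] core; O²⁺ still has 4 valence electrons; Be²⁺ is the bare [He] core; Cl²⁺ still has 5 valence electrons.
Breaking into a closed-shell core is much more expensive than removing a leftover valence electron — Mg and Be have the largest IE_3 here.
Valence configurations: O²⁺ [He]2s²2p², Cl²⁺ [Ne]3s²3p³.
Approximate IE_3 values (kJ/mol): Mg 7733, O 5300, Be 14849, Cl 3822.
Overall IE_3 order: Cl < O < Mg < Be.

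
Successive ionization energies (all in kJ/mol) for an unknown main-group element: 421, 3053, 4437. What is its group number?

Look for the largest jump between consecutive ionization energies: IE2/IE1 ≈ 7.3, far larger than any earlier ratio.
That jump marks the point where a core electron is being removed. So the atom has 1 valence electron.
A main-group element with 1 valence electron is in group 1.

Group 1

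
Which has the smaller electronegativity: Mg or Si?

Mg

Smaller atoms with higher effective nuclear charge are more electronegative.
All lie in period 3, so electronegativity increases left to right.
So Mg has the smaller electronegativity (Mg < Si).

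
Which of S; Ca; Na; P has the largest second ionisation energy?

Na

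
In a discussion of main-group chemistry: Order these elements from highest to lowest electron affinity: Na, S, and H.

Electron affinity generally becomes more exothermic across a period toward the halogens and less exothermic down a group.
These span different periods and groups, so the two trends combine.
H > Na: H sits above Na in group 1, so the down-group effect alone puts H higher.
S > H: the two effects oppose for this pair; the across-period effect wins (200 vs 73 kJ/mol).
Tabulated electron affinity (kJ/mol): H 73, Na 53, S 200.
So from highest to lowest: S > H > Na.

S > H > Na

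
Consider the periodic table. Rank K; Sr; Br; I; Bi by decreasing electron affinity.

Br, I, Bi, K, Sr

Adding an electron releases more energy for atoms nearer the top right (short of the noble gases).
Neither a single period nor a single group — weigh both effects.
K > Sr: period and group pull opposite ways; the down-group shift dominates (48 vs 5 kJ/mol).
Bi > K: period and group pull opposite ways; the across-period shift dominates (91 vs 48 kJ/mol).
I > Bi: relative to Bi, both the across-period and down-group shifts push I's electron affinity up.
Br > I: Br sits above I in group 17, so the down-group effect alone puts Br higher.
For reference (kJ/mol): K 48, Br 325, Sr 5, I 295, Bi 91.
So from highest to lowest: Br > I > Bi > K > Sr.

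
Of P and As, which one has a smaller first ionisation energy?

As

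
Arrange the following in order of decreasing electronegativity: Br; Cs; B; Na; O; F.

B is in period 2, group 13; O is in period 2, group 16; F is in period 2, group 17; Na is in period 3, group 1; Br is in period 4, group 17; Cs is in period 6, group 1.
EN rises left→right (higher Z_eff, smaller atoms) and falls top→bottom (larger, more shielded atoms).
Neither a single period nor a single group — weigh both effects.
Na > Cs: they share group 1; the group trend gives Na the larger value.
B > Na: relative to Na, both the across-period and down-group shifts push B's electronegativity up.
Br > B: the two effects oppose for this pair; the across-period effect wins (2.96 vs 2.04).
O > Br: period and group pull opposite ways; the down-group shift dominates (3.44 vs 2.96).
F > O: F lies to the right of O in period 2, so the across-period effect alone puts F higher.
Approximate values (Pauling): B 2.04, O 3.44, F 3.98, Na 0.93, Br 2.96, Cs 0.79.
So from highest to lowest: F > O > Br > B > Na > Cs.

F, O, Br, B, Na, Cs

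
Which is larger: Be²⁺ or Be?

Be

Forming Be²⁺ removes 2 electrons from Be. Fewer electrons for the same nuclear charge means less shielding and a higher Z_eff on the remaining electrons, and for main-group metals the entire outer shell is lost.
A cation is smaller than its parent atom: Be²⁺ < Be.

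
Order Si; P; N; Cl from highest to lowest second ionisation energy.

N > Cl > P > Si

After 1 electron has been removed, what remains? Si⁺ still has 3 valence electrons; P⁺ still has 4 valence electrons; N⁺ still has 4 valence electrons; Cl⁺ still has 6 valence electrons.
All are still removing valence electrons, so compare the +1 ions as you would atoms: IE_2 generally rises across a period (higher Z_eff) and falls down a group (larger shell), subject to the usual subshell exceptions.
Valence configurations: Si⁺ [Ne]3s²3p¹, P⁺ [Ne]3s²3p², N⁺ [He]2s²2p², Cl⁺ [Ne]3s²3p⁴.
The numbers (kJ/mol): Si 1577, P 1907, N 2856, Cl 2298.
Hence IE_2: Si < P < Cl < N.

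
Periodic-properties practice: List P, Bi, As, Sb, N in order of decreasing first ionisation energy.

N is in period 2, group 15; P is in period 3, group 15; As is in period 4, group 15; Sb is in period 5, group 15; Bi is in period 6, group 15.
Across a period the outer electron is held more tightly (higher IE₁); down a group it sits in a higher shell, more shielded, and comes off more easily.
All are in group 15, so first ionization energy increases up the group.
So from highest to lowest: N > P > As > Sb > Bi.

N, P, As, Sb, Bi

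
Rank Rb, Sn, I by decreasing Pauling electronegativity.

Rb is in period 5, group 1; Sn is in period 5, group 14; I is in period 5, group 17.
Electronegativity increases across a period and decreases down a group, tracking effective nuclear charge and atomic size.
All lie in period 5, so electronegativity increases left to right.
So from highest to lowest: I > Sn > Rb.

I > Sn > Rb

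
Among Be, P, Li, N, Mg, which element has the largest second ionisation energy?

Li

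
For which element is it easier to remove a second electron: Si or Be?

Consider each +1 ion: Si⁺ still has 3 valence electrons; Be⁺ still has 1 valence electron.
All are still removing valence electrons, so compare the +1 ions as you would atoms: IE_2 generally rises across a period (higher Z_eff) and falls down a group (larger shell), subject to the usual subshell exceptions.
Valence configurations: Si⁺ [Ne]3s²3p¹, Be⁺ [He]2s¹.
Tabulated IE_2 (kJ/mol): Si 1577, Be 1757.
Overall IE_2 order: Si < Be.

Si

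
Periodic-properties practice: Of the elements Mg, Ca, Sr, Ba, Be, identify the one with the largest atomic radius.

Ba

Be is in period 2, group 2; Mg is in period 3, group 2; Ca is in period 4, group 2; Sr is in period 5, group 2; Ba is in period 6, group 2.
Moving right in a period, electrons are added to the same shell under a stronger nuclear pull, so atoms get smaller; moving down, a new shell is opened and atoms get larger.
All are in group 2, so atomic radius increases down the group.
The largest atomic radius among these belongs to Ba.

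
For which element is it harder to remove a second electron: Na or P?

IE_2 is the cost of taking one more electron from the +1 cation: Na⁺ is the bare [Ne] core; P⁺ still has 4 valence electrons.
Core electrons are held far more tightly than valence electrons, so Na tops the IE_2 order.
Approximate IE_2 values (kJ/mol): Na 4562, P 1907.
Hence IE_2: P < Na.

Na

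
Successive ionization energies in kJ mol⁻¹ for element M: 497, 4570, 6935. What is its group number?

Group 1

Look for the largest jump between consecutive ionization energies: IE2/IE1 ≈ 9.2, far larger than any earlier ratio.
That jump marks the point where a core electron is being removed. So the atom has 1 valence electron.
A main-group element with 1 valence electron is in group 1.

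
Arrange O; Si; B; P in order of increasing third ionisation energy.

P < Si < B < O

IE_3 is the cost of taking one more electron from the +2 cation: O²⁺ still has 4 valence electrons; Si²⁺ still has 2 valence electrons; B²⁺ still has 1 valence electron; P²⁺ still has 3 valence electrons.
All are still removing valence electrons, so compare the +2 ions as you would atoms: IE_3 generally rises across a period (higher Z_eff) and falls down a group (larger shell), subject to the usual subshell exceptions.
Valence configurations: O²⁺ [He]2s²2p², Si²⁺ [Ne]3s², B²⁺ [He]2s¹, P²⁺ [Ne]3s²3p¹.
P²⁺ loses a lone 3p electron whereas Si²⁺ must break into a filled 3s² pair, so IE_3(Si) > IE_3(P) even though P has the higher nuclear charge.
The numbers (kJ/mol): O 5300, Si 3232, B 3660, P 2914.
Hence IE_3: P < Si < B < O.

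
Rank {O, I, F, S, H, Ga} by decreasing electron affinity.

F, I, S, O, H, Ga

H is in period 1, group 1; O is in period 2, group 16; F is in period 2, group 17; S is in period 3, group 16; Ga is in period 4, group 13; I is in period 5, group 17.
Adding an electron releases more energy for atoms nearer the top right (short of the noble gases).
Here both period and group differ, so the two effects have to be weighed against each other.
H > Ga: period and group pull opposite ways; the down-group shift dominates (73 vs 29 kJ/mol).
O > H: the two effects oppose for this pair; the across-period effect wins (141 vs 73 kJ/mol).
S > O: this pair runs against the simple trend — see the exception note.
I > S: period and group pull opposite ways; the across-period shift dominates (295 vs 200 kJ/mol).
F > I: F sits above I in group 17, so the down-group effect alone puts F higher.
Note the exception: S has a higher electron affinity than O, contrary to the simple trend — the compact 2p subshell of O repels the added electron more than S's larger 3p does.
Approximate values (kJ/mol): H 73, O 141, F 328, S 200, Ga 29, I 295.
So from highest to lowest: F > I > S > O > H > Ga.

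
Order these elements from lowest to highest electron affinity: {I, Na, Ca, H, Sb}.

Ca, Na, H, Sb, I

H is in period 1, group 1; Na is in period 3, group 1; Ca is in period 4, group 2; Sb is in period 5, group 15; I is in period 5, group 17.
EA tends to increase across a period and decrease down a group, though the pattern is less regular than for IE or radius.
These span different periods and groups, so the two trends combine.
Na > Ca: period and group pull opposite ways; the down-group shift dominates (53 vs 2 kJ/mol).
H > Na: H sits above Na in group 1, so the down-group effect alone puts H higher.
Sb > H: the two effects oppose for this pair; the across-period effect wins (103 vs 73 kJ/mol).
I > Sb: both are in period 5; the period trend gives I the larger value.
Approximate values (kJ/mol): H 73, Na 53, Ca 2, Sb 103, I 295.
So from lowest to highest: Ca < Na < H < Sb < I.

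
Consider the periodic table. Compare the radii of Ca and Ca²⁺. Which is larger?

Ca

Forming Ca²⁺ removes 2 electrons from Ca. Fewer electrons for the same nuclear charge means less shielding and a higher Z_eff on the remaining electrons, and for main-group metals the entire outer shell is lost.
A cation is smaller than its parent atom: Ca²⁺ < Ca.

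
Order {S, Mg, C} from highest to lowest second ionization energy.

C > S > Mg

Consider each +1 ion: S⁺ still has 5 valence electrons; Mg⁺ still has 1 valence electron; C⁺ still has 3 valence electrons.
All are still removing valence electrons, so compare the +1 ions as you would atoms: IE_2 generally rises across a period (higher Z_eff) and falls down a group (larger shell), subject to the usual subshell exceptions.
Valence configurations: S⁺ [Ne]3s²3p³, Mg⁺ [Ne]3s¹, C⁺ [He]2s²2p¹.
Approximate IE_2 values (kJ/mol): S 2252, Mg 1451, C 2353.
Putting it together, IE_2: Mg < S < C.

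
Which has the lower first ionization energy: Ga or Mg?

Ga

First ionization energy rises across a period (greater Z_eff holds electrons more tightly) and falls down a group (valence electrons are farther from the nucleus).
These sit on a diagonal, where the across-period and down-group effects partly cancel.
Mg > Ga: period and group pull opposite ways; the down-group shift dominates (738 vs 579 kJ/mol).
Approximate values (kJ/mol): Mg 738, Ga 579.
So Ga has the lower first ionization energy (Ga < Mg).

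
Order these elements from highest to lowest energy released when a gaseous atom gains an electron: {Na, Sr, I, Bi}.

I > Bi > Na > Sr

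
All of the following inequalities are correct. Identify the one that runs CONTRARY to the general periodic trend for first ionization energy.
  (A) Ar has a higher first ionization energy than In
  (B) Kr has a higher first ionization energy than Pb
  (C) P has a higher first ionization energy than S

(C)

The general trend: first ionization energy increases across a period and decreases down a group.
(A) Ar (period 3, group 18) vs In (period 5, group 13): the stated order agrees with the simple trend.
(B) Kr (period 4, group 18) vs Pb (period 6, group 14): the stated order agrees with the simple trend.
(C) P (period 3, group 15) vs S (period 3, group 16): the stated order contradicts the simple trend.
The exception is (C): S (3p⁴) ionizes more easily than half-filled P (3p³) because the paired 3p electron in S is pushed out by e⁻–e⁻ repulsion.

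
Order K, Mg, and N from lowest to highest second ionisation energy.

IE_2 is the cost of taking one more electron from the +1 cation: K⁺ is the bare [Ar] core; Mg⁺ still has 1 valence electron; N⁺ still has 4 valence electrons.
Breaking into a closed-shell core is much more expensive than removing a leftover valence electron — K has the largest IE_2 here.
Valence configurations: Mg⁺ [Ne]3s¹, N⁺ [He]2s²2p².
The numbers (kJ/mol): K 3052, Mg 1451, N 2856.
Overall IE_2 order: Mg < N < K.

Mg < N < K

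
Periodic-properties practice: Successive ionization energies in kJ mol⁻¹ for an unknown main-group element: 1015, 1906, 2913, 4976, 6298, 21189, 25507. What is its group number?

Group 15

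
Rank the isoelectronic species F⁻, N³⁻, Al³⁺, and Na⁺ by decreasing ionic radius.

N³⁻, F⁻, Na⁺, Al³⁺

All of these have 10 electrons, so size is governed by nuclear charge alone: the more protons, the stronger the pull on the same electron cloud, and the smaller the ion.
Nuclear charges: Al³⁺ (Z=13), Na⁺ (Z=11), F⁻ (Z=9), N³⁻ (Z=7).
Largest to smallest: N³⁻ > F⁻ > Na⁺ > Al³⁺.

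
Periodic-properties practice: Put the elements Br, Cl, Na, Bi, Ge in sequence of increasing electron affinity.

Na, Bi, Ge, Br, Cl

Na is in period 3, group 1; Cl is in period 3, group 17; Ge is in period 4, group 14; Br is in period 4, group 17; Bi is in period 6, group 15.
EA tends to increase across a period and decrease down a group, though the pattern is less regular than for IE or radius.
Neither a single period nor a single group — weigh both effects.
Bi > Na: period and group pull opposite ways; the across-period shift dominates (91 vs 53 kJ/mol).
Ge > Bi: period and group pull opposite ways; the down-group shift dominates (119 vs 91 kJ/mol).
Br > Ge: both are in period 4; the period trend gives Br the larger value.
Cl > Br: they share group 17; the group trend gives Cl the larger value.
Approximate values (kJ/mol): Na 53, Cl 349, Ge 119, Br 325, Bi 91.
So from lowest to highest: Na < Bi < Ge < Br < Cl.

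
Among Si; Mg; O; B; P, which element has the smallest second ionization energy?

Mg

IE_2 is the cost of taking one more electron from the +1 cation: Si⁺ still has 3 valence electrons; Mg⁺ still has 1 valence electron; O⁺ still has 5 valence electrons; B⁺ still has 2 valence electrons; P⁺ still has 4 valence electrons.
All are still removing valence electrons, so compare the +1 ions as you would atoms: IE_2 generally rises across a period (higher Z_eff) and falls down a group (larger shell), subject to the usual subshell exceptions.
Valence configurations: Si⁺ [Ne]3s²3p¹, Mg⁺ [Ne]3s¹, O⁺ [He]2s²2p³, B⁺ [He]2s², P⁺ [Ne]3s²3p².
Tabulated IE_2 (kJ/mol): Si 1577, Mg 1451, O 3388, B 2427, P 1907.
So the second ionization energies run Mg < Si < P < B < O.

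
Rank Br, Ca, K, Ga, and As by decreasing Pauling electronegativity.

Br > As > Ga > Ca > K

K is in period 4, group 1; Ca is in period 4, group 2; Ga is in period 4, group 13; As is in period 4, group 15; Br is in period 4, group 17.
Smaller atoms with higher effective nuclear charge are more electronegative.
All lie in period 4, so electronegativity increases left to right.
So from highest to lowest: Br > As > Ga > Ca > K.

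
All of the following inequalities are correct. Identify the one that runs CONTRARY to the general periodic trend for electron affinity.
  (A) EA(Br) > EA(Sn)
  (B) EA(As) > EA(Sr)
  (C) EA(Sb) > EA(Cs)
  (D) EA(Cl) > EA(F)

The general trend: electron affinity increases across a period and decreases down a group.
(A) Br (period 4, group 17) vs Sn (period 5, group 14): the stated order agrees with the simple trend.
(B) As (period 4, group 15) vs Sr (period 5, group 2): the stated order agrees with the simple trend.
(C) Sb (period 5, group 15) vs Cs (period 6, group 1): the stated order agrees with the simple trend.
(D) Cl (period 3, group 17) vs F (period 2, group 17): the stated order contradicts the simple trend.
The exception is (D): F's small 2p subshell makes the incoming electron feel strong e⁻–e⁻ repulsion, so Cl actually releases more energy on gaining an electron.

(D)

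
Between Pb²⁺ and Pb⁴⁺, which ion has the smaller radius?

Pb⁴⁺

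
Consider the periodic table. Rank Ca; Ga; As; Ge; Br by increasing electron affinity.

Ca, Ga, As, Ge, Br

Ca is in period 4, group 2; Ga is in period 4, group 13; Ge is in period 4, group 14; As is in period 4, group 15; Br is in period 4, group 17.
Electron affinity generally becomes more exothermic across a period toward the halogens and less exothermic down a group.
All lie in period 4; the across-period trend (electron affinity increases left to right) applies, with the exception below.
Note the exception: Ge has a higher electron affinity than As, contrary to the simple trend — adding an electron to As's half-filled 4p³ is unfavourable, so Ge (4p²) has the more exothermic EA.
Tabulated electron affinity (kJ/mol): Ca 2, Ga 29, Ge 119, As 78, Br 325.
So from lowest to highest: Ca < Ga < As < Ge < Br.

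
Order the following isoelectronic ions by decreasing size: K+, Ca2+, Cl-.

All of these have 18 electrons, so size is governed by nuclear charge alone: the more protons, the stronger the pull on the same electron cloud, and the smaller the ion.
Nuclear charges: Ca2+ (Z=20), K+ (Z=19), Cl- (Z=17).
Largest to smallest: Cl- > K+ > Ca2+.

Cl- > K+ > Ca2+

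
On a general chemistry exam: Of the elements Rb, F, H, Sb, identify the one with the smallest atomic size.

H

H is in period 1, group 1; F is in period 2, group 17; Rb is in period 5, group 1; Sb is in period 5, group 15.
Radius decreases left→right (rising Z_eff, same n) and increases top→bottom (higher n).
Here both period and group differ, so the two effects have to be weighed against each other.
F > H: the two effects oppose for this pair; the down-group effect wins (64 vs 32 pm).
Sb > F: both effects reinforce here, so Sb is clearly the larger of the two.
Rb > Sb: both are in period 5; the period trend gives Rb the larger value.
Tabulated atomic radius (pm): H 32, F 64, Rb 210, Sb 140.
The smallest atomic size among these belongs to H.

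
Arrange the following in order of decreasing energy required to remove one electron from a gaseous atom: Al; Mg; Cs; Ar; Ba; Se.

Ar > Se > Mg > Al > Ba > Cs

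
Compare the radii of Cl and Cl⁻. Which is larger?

Cl⁻

Forming Cl⁻ adds 1 electron to Cl. More electron–electron repulsion in the same shell, with unchanged nuclear charge, lets the cloud expand.
An anion is larger than its parent atom: Cl⁻ > Cl.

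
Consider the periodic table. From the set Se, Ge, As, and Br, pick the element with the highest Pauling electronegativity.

Ge is in period 4, group 14; As is in period 4, group 15; Se is in period 4, group 16; Br is in period 4, group 17.
Smaller atoms with higher effective nuclear charge are more electronegative.
All lie in period 4, so electronegativity increases left to right.
The highest Pauling electronegativity among these belongs to Br.

Br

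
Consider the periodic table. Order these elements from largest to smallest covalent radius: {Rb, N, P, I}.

Rb > I > P > N

N is in period 2, group 15; P is in period 3, group 15; Rb is in period 5, group 1; I is in period 5, group 17.
Atomic radius shrinks across a period as nuclear charge pulls the same shell inward, and grows down a group as new shells are added.
Neither a single period nor a single group — weigh both effects.
P > N: P sits below N in group 15, so the down-group effect alone puts P larger.
I > P: the two effects oppose for this pair; the down-group effect wins (133 vs 111 pm).
Rb > I: both are in period 5; the period trend gives Rb the larger value.
Tabulated atomic radius (pm): N 71, P 111, Rb 210, I 133.
So from largest to smallest: Rb > I > P > N.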